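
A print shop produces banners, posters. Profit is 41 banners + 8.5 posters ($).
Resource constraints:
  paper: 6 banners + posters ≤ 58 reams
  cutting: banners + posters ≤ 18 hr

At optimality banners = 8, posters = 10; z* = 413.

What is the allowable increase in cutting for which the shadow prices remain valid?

40

Binding constraints: paper, cutting. The basis is B = [[6,1],[1,1]] with det 5.
Per unit increase in cutting, x* moves by d = (-0.2, 1.2).
The basis stays optimal until banners reaches 0; allowable increase = 40 hr.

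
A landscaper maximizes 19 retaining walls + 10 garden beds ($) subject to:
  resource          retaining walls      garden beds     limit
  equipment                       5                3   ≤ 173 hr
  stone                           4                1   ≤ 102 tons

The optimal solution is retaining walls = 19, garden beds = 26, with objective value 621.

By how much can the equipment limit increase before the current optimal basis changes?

133

Binding constraints: equipment, stone. The basis is B = [[5,3],[4,1]] with det -7.
Per unit increase in equipment, x* moves by d = (-0.1429, 0.5714).
The basis stays optimal until retaining walls reaches 0; allowable increase = 133 hr.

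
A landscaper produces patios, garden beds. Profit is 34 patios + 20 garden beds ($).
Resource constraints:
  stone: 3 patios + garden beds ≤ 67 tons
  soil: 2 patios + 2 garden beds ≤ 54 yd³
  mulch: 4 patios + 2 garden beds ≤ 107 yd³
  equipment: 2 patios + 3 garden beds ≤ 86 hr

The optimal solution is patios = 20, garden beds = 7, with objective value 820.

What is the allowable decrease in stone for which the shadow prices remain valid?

40

Binding constraints: stone, soil. The basis is B = [[3,1],[2,2]] with det 4.
Per unit decrease in stone, x* moves by d = (-0.5, 0.5).
The basis stays optimal until patios reaches 0; allowable decrease = 40 tons.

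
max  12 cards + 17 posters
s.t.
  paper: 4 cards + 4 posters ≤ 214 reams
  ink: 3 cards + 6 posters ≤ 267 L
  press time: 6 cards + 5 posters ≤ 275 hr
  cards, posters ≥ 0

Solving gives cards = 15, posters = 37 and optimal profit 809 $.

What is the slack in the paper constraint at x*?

6

paper used = 4·15 + 4·37 = 208; slack = 214 − 208 = 6.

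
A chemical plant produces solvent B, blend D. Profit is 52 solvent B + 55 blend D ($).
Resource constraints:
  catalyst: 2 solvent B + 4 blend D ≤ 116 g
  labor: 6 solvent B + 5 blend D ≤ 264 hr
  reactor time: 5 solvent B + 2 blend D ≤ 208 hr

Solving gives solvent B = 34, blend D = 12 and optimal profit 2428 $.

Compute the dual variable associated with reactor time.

0

Binding: catalyst and labor. Non-binding: reactor time (14 unused).
Slack constraints have shadow price 0 (complementary slackness).
From A_Bᵀ y = c: 2·y_catalyst + 6·y_labor = 52; 4·y_catalyst + 5·y_labor = 55.
This yields shadow prices y_catalyst = 5, y_labor = 7.
Shadow price of reactor time = 0.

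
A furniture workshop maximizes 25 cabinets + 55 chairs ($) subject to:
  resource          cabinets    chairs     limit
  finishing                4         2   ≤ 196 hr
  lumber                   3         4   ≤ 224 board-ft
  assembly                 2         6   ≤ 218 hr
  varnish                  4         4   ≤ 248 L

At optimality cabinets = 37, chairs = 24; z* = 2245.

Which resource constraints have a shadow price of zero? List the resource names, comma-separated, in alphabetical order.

lumber, varnish

finishing: 196/196 (binding)
lumber: 207/224 (slack 17)
assembly: 218/218 (binding)
varnish: 244/248 (slack 4)
By complementary slackness, a constraint with positive slack has shadow price 0 → lumber, varnish.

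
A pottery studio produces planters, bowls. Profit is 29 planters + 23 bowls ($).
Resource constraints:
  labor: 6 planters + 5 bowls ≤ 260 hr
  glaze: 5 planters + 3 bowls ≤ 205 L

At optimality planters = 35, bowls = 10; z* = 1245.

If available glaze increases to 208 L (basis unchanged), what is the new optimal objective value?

1248

Check each constraint at x*: labor 260/260 (tight); glaze 205/205 (tight).
The binding rows give the dual system: 6·y_labor + 5·y_glaze = 29 and 5·y_labor + 3·y_glaze = 23.
→ y_labor = 4 and y_glaze = 1.
Δz = y_glaze·Δb = 1 × (3) = 3, so new z* = 1245 + 3 = 1248.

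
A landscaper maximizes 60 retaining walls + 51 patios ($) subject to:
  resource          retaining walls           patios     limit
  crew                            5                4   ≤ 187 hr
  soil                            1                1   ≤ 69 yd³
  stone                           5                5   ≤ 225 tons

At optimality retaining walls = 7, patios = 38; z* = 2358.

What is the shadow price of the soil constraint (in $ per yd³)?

Check each constraint at x*: crew 187/187 (tight); soil 45/69 (slack 24); stone 225/225 (tight).
By complementary slackness, y = 0 for the non-binding constraint.
From A_Bᵀ y = c: 5·y_crew + 5·y_stone = 60; 4·y_crew + 5·y_stone = 51.
This yields shadow prices y_crew = 9, y_stone = 3.
Shadow price of soil = 0.

0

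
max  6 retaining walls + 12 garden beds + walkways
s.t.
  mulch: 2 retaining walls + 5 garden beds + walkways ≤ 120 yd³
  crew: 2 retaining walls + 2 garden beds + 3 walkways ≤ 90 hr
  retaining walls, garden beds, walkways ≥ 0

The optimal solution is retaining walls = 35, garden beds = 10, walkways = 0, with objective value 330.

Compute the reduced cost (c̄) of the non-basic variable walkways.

At the optimum: mulch uses 120 of 120 (binding); crew uses 90 of 90 (binding).
The binding rows give the dual system: 2·y_mulch + 2·y_crew = 6 and 5·y_mulch + 2·y_crew = 12.
This yields shadow prices y_mulch = 2, y_crew = 1.
Reduced cost of walkways: c₃ − yᵀa₃ = 1 − (2·1 + 1·3) = 1 − 5 = -4.

-4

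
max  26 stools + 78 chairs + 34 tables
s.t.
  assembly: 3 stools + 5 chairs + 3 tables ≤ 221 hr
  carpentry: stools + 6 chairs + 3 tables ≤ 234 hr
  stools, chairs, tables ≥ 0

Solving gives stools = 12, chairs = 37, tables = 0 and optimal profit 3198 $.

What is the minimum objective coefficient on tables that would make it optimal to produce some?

At the optimum: assembly uses 221 of 221 (binding); carpentry uses 234 of 234 (binding).
The binding rows give the dual system: 3·y_assembly + 1·y_carpentry = 26 and 5·y_assembly + 6·y_carpentry = 78.
→ y_assembly = 6 and y_carpentry = 8.
tables enters the basis when its profit ≥ yᵀa₃ = 6·3 + 8·3 = 42.

42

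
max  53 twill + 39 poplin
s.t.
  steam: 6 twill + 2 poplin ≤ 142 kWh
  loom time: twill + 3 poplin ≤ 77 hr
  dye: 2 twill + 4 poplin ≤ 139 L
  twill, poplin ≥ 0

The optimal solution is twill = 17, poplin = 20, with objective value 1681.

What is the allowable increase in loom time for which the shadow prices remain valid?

20

Binding constraints: steam, loom time. The basis is B = [[6,2],[1,3]] with det 16.
Per unit increase in loom time, x* moves by d = (-0.125, 0.375).
The basis stays optimal until dye becomes binding; allowable increase = 20 hr.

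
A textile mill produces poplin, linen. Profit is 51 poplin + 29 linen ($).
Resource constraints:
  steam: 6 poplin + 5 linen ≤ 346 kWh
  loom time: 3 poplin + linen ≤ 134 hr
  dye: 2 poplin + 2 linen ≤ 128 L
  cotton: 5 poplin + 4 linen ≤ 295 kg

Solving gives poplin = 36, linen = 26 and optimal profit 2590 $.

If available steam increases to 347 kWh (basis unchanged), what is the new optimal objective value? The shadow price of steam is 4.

2594

Δb = 1, so new z* = 2590 + (4)·(1) = 2590 + 4 = 2594.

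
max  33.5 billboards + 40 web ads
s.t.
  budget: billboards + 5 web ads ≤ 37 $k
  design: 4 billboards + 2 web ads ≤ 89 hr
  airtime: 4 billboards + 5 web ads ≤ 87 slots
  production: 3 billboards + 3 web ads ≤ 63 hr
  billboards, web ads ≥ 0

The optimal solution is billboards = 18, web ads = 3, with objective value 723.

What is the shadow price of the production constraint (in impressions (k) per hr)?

Binding: airtime and production. Non-binding: budget (4 unused), design (11 unused).
Since budget, design are not tight, their duals are 0.
From A_Bᵀ y = c: 4·y_airtime + 3·y_production = 33.5; 5·y_airtime + 3·y_production = 40.
Solving: y_airtime = 6.5, y_production = 2.5.
Shadow price of production = 2.5.

2.5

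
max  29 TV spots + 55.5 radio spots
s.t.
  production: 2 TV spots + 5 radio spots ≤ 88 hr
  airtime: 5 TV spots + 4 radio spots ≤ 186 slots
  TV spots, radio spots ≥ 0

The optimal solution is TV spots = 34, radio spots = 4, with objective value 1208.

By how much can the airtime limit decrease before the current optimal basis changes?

115.6

Binding constraints: production, airtime. The basis is B = [[2,5],[5,4]] with det -17.
Per unit decrease in airtime, x* moves by d = (-0.2941, 0.1176).
The basis stays optimal until TV spots reaches 0; allowable decrease = 115.6 slots.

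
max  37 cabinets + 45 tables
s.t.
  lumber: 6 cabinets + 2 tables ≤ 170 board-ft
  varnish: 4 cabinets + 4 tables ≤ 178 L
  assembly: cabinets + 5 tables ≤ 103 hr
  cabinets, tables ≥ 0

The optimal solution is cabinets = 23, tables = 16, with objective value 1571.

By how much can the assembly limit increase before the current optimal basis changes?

38.5

Binding constraints: lumber, assembly. The basis is B = [[6,2],[1,5]] with det 28.
Per unit increase in assembly, x* moves by d = (-0.0714, 0.2143).
The basis stays optimal until varnish becomes binding; allowable increase = 38.5 hr.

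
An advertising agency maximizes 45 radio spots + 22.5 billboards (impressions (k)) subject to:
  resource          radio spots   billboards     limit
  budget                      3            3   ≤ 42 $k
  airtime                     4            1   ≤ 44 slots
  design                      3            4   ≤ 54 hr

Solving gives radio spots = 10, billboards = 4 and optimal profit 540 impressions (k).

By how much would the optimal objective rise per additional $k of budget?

5

At the optimum: budget uses 42 of 42 (binding); airtime uses 44 of 44 (binding); design uses 46 of 54 (slack = 8).
Slack constraints have shadow price 0 (complementary slackness).
The binding rows give the dual system: 3·y_budget + 4·y_airtime = 45 and 3·y_budget + 1·y_airtime = 22.5.
Solving: y_budget = 5, y_airtime = 7.5.
Shadow price of budget = 5.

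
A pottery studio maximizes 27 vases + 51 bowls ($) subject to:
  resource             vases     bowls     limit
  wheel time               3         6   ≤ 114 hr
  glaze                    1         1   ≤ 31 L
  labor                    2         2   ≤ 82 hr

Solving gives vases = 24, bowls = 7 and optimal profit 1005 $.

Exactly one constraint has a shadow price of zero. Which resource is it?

labor

wheel time: 114/114 (binding)
glaze: 31/31 (binding)
labor: 62/82 (slack 20)
By complementary slackness, a constraint with positive slack has shadow price 0 → labor.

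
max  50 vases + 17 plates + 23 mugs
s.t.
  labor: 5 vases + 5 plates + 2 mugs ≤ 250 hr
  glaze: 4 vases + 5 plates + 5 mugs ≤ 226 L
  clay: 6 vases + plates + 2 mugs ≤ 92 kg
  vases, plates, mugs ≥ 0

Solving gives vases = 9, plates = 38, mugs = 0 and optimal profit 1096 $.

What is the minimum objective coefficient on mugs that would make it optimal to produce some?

24

Check each constraint at x*: labor 235/250 (slack 15); glaze 226/226 (tight); clay 92/92 (tight).
Slack constraints have shadow price 0 (complementary slackness).
The binding rows give the dual system: 4·y_glaze + 6·y_clay = 50 and 5·y_glaze + 1·y_clay = 17.
→ y_glaze = 2 and y_clay = 7.
mugs enters the basis when its profit ≥ yᵀa₃ = 2·5 + 7·2 = 24.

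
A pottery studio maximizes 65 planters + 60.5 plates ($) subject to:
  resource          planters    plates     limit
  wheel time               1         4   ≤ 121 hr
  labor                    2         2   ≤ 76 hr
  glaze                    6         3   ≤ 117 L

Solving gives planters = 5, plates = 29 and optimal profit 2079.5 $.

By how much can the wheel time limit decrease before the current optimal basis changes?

Binding constraints: wheel time, glaze. The basis is B = [[1,4],[6,3]] with det -21.
Per unit decrease in wheel time, x* moves by d = (0.1429, -0.2857).
The basis stays optimal until plates reaches 0; allowable decrease = 101.5 hr.

101.5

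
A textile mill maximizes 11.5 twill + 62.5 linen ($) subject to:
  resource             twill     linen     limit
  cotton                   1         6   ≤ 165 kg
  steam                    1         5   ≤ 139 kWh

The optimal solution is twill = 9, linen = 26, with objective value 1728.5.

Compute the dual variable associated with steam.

6.5

At the optimum: cotton uses 165 of 165 (binding); steam uses 139 of 139 (binding).
Dual feasibility on the basic columns requires 1·y_cotton + 1·y_steam = 11.5, 6·y_cotton + 5·y_steam = 62.5.
Solving: y_cotton = 5, y_steam = 6.5.
Shadow price of steam = 6.5.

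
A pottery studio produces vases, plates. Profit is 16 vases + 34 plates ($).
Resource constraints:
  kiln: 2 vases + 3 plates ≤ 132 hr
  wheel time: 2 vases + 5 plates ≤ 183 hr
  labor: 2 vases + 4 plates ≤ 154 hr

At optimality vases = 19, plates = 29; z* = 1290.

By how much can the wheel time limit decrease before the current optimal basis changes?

7

Binding constraints: wheel time, labor. The basis is B = [[2,5],[2,4]] with det -2.
Per unit decrease in wheel time, x* moves by d = (2, -1).
The basis stays optimal until kiln becomes binding; allowable decrease = 7 hr.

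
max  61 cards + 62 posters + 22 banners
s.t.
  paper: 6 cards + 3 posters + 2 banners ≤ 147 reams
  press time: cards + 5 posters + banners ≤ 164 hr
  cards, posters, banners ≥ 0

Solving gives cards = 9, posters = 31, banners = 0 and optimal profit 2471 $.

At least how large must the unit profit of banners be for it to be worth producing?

25

At the optimum: paper uses 147 of 147 (binding); press time uses 164 of 164 (binding).
Dual feasibility on the basic columns requires 6·y_paper + 1·y_press time = 61, 3·y_paper + 5·y_press time = 62.
→ y_paper = 9 and y_press time = 7.
banners enters the basis when its profit ≥ yᵀa₃ = 9·2 + 7·1 = 25.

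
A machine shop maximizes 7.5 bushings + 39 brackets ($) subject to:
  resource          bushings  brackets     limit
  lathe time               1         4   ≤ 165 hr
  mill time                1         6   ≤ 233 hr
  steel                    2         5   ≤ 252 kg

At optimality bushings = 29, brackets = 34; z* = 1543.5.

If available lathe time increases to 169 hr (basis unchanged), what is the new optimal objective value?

Check each constraint at x*: lathe time 165/165 (tight); mill time 233/233 (tight); steel 228/252 (slack 24).
Since steel is not tight, its dual is 0.
From A_Bᵀ y = c: 1·y_lathe time + 1·y_mill time = 7.5; 4·y_lathe time + 6·y_mill time = 39.
Solving: y_lathe time = 3, y_mill time = 4.5.
Δz = y_lathe time·Δb = 3 × (4) = 12, so new z* = 1543.5 + 12 = 1555.5.

1555.5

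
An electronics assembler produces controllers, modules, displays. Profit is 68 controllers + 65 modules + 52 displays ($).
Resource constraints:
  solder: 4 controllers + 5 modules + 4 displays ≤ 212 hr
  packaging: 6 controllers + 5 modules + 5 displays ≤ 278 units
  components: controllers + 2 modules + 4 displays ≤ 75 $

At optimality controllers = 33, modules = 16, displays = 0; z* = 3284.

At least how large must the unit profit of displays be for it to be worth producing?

60

Check each constraint at x*: solder 212/212 (tight); packaging 278/278 (tight); components 65/75 (slack 10).
Since components is not tight, its dual is 0.
Dual feasibility on the basic columns requires 4·y_solder + 6·y_packaging = 68, 5·y_solder + 5·y_packaging = 65.
→ y_solder = 5 and y_packaging = 8.
displays enters the basis when its profit ≥ yᵀa₃ = 5·4 + 8·5 = 60.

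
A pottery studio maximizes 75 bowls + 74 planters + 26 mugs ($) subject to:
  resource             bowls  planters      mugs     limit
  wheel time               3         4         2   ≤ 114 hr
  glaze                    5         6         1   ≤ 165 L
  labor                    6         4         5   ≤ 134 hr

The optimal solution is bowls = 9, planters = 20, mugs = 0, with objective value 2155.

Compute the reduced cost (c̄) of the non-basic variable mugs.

-8

Check each constraint at x*: wheel time 107/114 (slack 7); glaze 165/165 (tight); labor 134/134 (tight).
Since wheel time is not tight, its dual is 0.
Dual feasibility on the basic columns requires 5·y_glaze + 6·y_labor = 75, 6·y_glaze + 4·y_labor = 74.
This yields shadow prices y_glaze = 9, y_labor = 5.
Reduced cost of mugs: c₃ − yᵀa₃ = 26 − (9·1 + 5·5) = 26 − 34 = -8.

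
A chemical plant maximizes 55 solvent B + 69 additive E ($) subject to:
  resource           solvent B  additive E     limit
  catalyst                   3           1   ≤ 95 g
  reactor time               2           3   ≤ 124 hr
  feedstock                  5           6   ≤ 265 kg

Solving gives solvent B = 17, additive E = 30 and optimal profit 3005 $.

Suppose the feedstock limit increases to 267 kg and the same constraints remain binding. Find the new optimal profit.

At the optimum: catalyst uses 81 of 95 (slack = 14); reactor time uses 124 of 124 (binding); feedstock uses 265 of 265 (binding).
Since catalyst is not tight, its dual is 0.
The binding rows give the dual system: 2·y_reactor time + 5·y_feedstock = 55 and 3·y_reactor time + 6·y_feedstock = 69.
This yields shadow prices y_reactor time = 5, y_feedstock = 9.
Δz = y_feedstock·Δb = 9 × (2) = 18, so new z* = 3005 + 18 = 3023.

3023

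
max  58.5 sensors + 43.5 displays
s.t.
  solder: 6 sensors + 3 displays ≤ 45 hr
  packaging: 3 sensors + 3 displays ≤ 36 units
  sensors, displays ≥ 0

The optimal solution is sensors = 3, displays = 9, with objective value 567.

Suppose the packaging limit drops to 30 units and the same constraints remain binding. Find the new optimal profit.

510

Both solder and packaging are binding at x*.
The binding rows give the dual system: 6·y_solder + 3·y_packaging = 58.5 and 3·y_solder + 3·y_packaging = 43.5.
→ y_solder = 5 and y_packaging = 9.5.
Δz = y_packaging·Δb = 9.5 × (-6) = -57, so new z* = 567 − 57 = 510.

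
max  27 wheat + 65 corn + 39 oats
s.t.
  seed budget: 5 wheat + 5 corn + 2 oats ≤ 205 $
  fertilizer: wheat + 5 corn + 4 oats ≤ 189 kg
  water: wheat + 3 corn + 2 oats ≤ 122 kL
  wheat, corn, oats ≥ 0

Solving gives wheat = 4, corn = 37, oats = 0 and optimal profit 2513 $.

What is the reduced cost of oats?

At the optimum: seed budget uses 205 of 205 (binding); fertilizer uses 189 of 189 (binding); water uses 115 of 122 (slack = 7).
Since water is not tight, its dual is 0.
The binding rows give the dual system: 5·y_seed budget + 1·y_fertilizer = 27 and 5·y_seed budget + 5·y_fertilizer = 65.
Solving: y_seed budget = 3.5, y_fertilizer = 9.5.
Reduced cost of oats: c₃ − yᵀa₃ = 39 − (3.5·2 + 9.5·4) = 39 − 45 = -6.

-6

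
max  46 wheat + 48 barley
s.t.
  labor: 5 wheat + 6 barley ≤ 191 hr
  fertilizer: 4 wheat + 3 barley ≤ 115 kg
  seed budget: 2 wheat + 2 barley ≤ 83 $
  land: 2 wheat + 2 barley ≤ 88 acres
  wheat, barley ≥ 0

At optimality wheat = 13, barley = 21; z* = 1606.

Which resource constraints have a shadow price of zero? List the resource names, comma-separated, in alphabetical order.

labor: 191/191 (binding)
fertilizer: 115/115 (binding)
seed budget: 68/83 (slack 15)
land: 68/88 (slack 20)
By complementary slackness, a constraint with positive slack has shadow price 0 → land, seed budget.

land, seed budget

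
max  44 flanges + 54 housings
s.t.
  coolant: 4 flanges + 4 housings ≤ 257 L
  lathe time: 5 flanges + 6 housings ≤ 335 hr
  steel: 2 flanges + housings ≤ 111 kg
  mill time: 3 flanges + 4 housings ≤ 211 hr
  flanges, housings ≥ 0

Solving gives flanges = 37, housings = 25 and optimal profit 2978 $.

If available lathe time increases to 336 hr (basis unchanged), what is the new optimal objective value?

Binding: lathe time and mill time. Non-binding: coolant (9 unused), steel (12 unused).
Since coolant, steel are not tight, their duals are 0.
The binding rows give the dual system: 5·y_lathe time + 3·y_mill time = 44 and 6·y_lathe time + 4·y_mill time = 54.
This yields shadow prices y_lathe time = 7, y_mill time = 3.
Δz = y_lathe time·Δb = 7 × (1) = 7, so new z* = 2978 + 7 = 2985.

2985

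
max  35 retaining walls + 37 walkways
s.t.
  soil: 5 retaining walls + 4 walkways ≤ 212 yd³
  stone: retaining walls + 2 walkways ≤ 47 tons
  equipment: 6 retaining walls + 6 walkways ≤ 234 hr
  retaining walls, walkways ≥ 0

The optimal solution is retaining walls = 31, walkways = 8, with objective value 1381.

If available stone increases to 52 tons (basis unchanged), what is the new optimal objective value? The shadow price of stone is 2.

1391

Δb = 5, so new z* = 1381 + (2)·(5) = 1381 + 10 = 1391.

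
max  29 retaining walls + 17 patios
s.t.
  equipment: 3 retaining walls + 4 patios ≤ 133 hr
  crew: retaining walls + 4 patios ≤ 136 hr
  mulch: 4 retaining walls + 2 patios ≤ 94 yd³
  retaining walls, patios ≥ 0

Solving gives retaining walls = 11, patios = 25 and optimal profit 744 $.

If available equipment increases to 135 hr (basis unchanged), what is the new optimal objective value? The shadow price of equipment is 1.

Δb = 2, so new z* = 744 + (1)·(2) = 744 + 2 = 746.

746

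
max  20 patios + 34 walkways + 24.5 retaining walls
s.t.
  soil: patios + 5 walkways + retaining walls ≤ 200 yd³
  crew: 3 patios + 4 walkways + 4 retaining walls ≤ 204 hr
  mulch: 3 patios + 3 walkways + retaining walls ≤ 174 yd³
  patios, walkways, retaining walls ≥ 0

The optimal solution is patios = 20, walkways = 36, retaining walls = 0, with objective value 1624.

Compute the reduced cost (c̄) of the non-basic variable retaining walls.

Check each constraint at x*: soil 200/200 (tight); crew 204/204 (tight); mulch 168/174 (slack 6).
By complementary slackness, y = 0 for the non-binding constraint.
From A_Bᵀ y = c: 1·y_soil + 3·y_crew = 20; 5·y_soil + 4·y_crew = 34.
→ y_soil = 2 and y_crew = 6.
Reduced cost of retaining walls: c₃ − yᵀa₃ = 24.5 − (2·1 + 6·4) = 24.5 − 26 = -1.5.

-1.5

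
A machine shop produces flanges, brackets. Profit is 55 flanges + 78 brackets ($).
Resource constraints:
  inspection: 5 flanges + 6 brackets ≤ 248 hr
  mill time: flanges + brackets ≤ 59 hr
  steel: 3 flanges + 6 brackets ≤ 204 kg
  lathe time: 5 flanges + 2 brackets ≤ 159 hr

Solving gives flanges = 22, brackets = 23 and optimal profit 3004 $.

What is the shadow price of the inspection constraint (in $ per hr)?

8

Binding: inspection and steel. Non-binding: mill time (14 unused), lathe time (3 unused).
Slack constraints have shadow price 0 (complementary slackness).
The binding rows give the dual system: 5·y_inspection + 3·y_steel = 55 and 6·y_inspection + 6·y_steel = 78.
This yields shadow prices y_inspection = 8, y_steel = 5.
Shadow price of inspection = 8.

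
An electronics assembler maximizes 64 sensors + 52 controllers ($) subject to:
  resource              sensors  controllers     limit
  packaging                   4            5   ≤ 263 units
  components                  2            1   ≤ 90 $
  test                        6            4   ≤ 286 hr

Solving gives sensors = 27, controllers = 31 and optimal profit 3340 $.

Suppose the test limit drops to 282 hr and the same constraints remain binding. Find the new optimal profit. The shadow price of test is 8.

3308

Δb = -4, so new z* = 3340 + (8)·(-4) = 3340 − 32 = 3308.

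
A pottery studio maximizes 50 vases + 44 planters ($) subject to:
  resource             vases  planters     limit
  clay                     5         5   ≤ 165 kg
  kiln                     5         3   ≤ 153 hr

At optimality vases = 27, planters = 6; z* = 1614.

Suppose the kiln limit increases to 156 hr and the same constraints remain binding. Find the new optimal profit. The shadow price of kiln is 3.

Δb = 3, so new z* = 1614 + (3)·(3) = 1614 + 9 = 1623.

1623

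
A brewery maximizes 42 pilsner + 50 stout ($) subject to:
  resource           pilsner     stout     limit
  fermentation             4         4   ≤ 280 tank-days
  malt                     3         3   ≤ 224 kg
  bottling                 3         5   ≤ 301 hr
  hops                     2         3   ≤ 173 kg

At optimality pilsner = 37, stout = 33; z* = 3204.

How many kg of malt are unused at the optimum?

14

malt used = 3·37 + 3·33 = 210; slack = 224 − 210 = 14.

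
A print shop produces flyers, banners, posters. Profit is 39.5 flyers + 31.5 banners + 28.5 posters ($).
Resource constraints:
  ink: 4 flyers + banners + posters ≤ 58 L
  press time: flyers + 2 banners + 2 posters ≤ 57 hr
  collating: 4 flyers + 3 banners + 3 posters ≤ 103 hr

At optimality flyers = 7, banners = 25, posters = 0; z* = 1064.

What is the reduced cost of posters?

-3

Binding: press time and collating. Non-binding: ink (5 unused).
Since ink is not tight, its dual is 0.
Dual feasibility on the basic columns requires 1·y_press time + 4·y_collating = 39.5, 2·y_press time + 3·y_collating = 31.5.
Solving: y_press time = 1.5, y_collating = 9.5.
Reduced cost of posters: c₃ − yᵀa₃ = 28.5 − (1.5·2 + 9.5·3) = 28.5 − 31.5 = -3.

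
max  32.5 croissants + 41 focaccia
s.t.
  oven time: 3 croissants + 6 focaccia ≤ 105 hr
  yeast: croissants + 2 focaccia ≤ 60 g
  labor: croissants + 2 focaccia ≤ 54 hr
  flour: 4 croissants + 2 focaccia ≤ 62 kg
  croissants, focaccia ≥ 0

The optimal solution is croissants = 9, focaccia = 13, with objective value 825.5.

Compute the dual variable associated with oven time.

Check each constraint at x*: oven time 105/105 (tight); yeast 35/60 (slack 25); labor 35/54 (slack 19); flour 62/62 (tight).
Slack constraints have shadow price 0 (complementary slackness).
Dual feasibility on the basic columns requires 3·y_oven time + 4·y_flour = 32.5, 6·y_oven time + 2·y_flour = 41.
→ y_oven time = 5.5 and y_flour = 4.
Shadow price of oven time = 5.5.

5.5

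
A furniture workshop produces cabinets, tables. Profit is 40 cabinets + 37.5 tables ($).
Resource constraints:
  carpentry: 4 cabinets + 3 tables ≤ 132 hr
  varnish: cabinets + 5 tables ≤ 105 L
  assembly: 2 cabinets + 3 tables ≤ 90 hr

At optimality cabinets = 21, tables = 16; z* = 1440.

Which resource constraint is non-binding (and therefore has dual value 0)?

carpentry: 132/132 (binding)
varnish: 101/105 (slack 4)
assembly: 90/90 (binding)
By complementary slackness, a constraint with positive slack has shadow price 0 → varnish.

varnish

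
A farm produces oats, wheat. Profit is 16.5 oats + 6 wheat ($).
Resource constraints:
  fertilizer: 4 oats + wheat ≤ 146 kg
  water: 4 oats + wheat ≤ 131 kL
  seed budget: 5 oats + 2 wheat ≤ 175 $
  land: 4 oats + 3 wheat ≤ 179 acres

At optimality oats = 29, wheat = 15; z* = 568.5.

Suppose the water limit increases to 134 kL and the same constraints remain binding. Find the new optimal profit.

571.5

At the optimum: fertilizer uses 131 of 146 (slack = 15); water uses 131 of 131 (binding); seed budget uses 175 of 175 (binding); land uses 161 of 179 (slack = 18).
Slack constraints have shadow price 0 (complementary slackness).
The binding rows give the dual system: 4·y_water + 5·y_seed budget = 16.5 and 1·y_water + 2·y_seed budget = 6.
Solving: y_water = 1, y_seed budget = 2.5.
Δz = y_water·Δb = 1 × (3) = 3, so new z* = 568.5 + 3 = 571.5.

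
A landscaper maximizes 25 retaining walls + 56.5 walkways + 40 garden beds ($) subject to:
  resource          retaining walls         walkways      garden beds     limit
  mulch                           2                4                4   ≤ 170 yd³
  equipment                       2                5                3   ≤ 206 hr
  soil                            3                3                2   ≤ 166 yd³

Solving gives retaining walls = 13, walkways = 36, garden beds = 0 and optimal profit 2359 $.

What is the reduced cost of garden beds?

-3.5

Check each constraint at x*: mulch 170/170 (tight); equipment 206/206 (tight); soil 147/166 (slack 19).
Slack constraints have shadow price 0 (complementary slackness).
The binding rows give the dual system: 2·y_mulch + 2·y_equipment = 25 and 4·y_mulch + 5·y_equipment = 56.5.
This yields shadow prices y_mulch = 6, y_equipment = 6.5.
Reduced cost of garden beds: c₃ − yᵀa₃ = 40 − (6·4 + 6.5·3) = 40 − 43.5 = -3.5.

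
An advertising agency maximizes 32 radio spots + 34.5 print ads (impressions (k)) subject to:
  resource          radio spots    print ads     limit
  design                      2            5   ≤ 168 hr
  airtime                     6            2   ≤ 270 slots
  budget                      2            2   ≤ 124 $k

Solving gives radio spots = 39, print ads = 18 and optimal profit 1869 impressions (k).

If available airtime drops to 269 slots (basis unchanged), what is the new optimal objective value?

Binding: design and airtime. Non-binding: budget (10 unused).
By complementary slackness, y = 0 for the non-binding constraint.
From A_Bᵀ y = c: 2·y_design + 6·y_airtime = 32; 5·y_design + 2·y_airtime = 34.5.
Solving: y_design = 5.5, y_airtime = 3.5.
Δz = y_airtime·Δb = 3.5 × (-1) = -3.5, so new z* = 1869 − 3.5 = 1865.5.

1865.5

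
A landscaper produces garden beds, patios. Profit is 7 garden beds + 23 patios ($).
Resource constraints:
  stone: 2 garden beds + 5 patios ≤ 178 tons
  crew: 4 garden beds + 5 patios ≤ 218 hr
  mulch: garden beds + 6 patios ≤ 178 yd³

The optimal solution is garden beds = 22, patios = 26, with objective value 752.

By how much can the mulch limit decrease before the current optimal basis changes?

123.5

Binding constraints: crew, mulch. The basis is B = [[4,5],[1,6]] with det 19.
Per unit decrease in mulch, x* moves by d = (0.2632, -0.2105).
The basis stays optimal until patios reaches 0; allowable decrease = 123.5 yd³.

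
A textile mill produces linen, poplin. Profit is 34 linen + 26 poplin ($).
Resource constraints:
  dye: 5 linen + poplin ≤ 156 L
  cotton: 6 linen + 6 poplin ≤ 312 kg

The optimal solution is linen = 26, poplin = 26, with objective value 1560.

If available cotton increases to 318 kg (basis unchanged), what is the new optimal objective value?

At the optimum: dye uses 156 of 156 (binding); cotton uses 312 of 312 (binding).
From A_Bᵀ y = c: 5·y_dye + 6·y_cotton = 34; 1·y_dye + 6·y_cotton = 26.
→ y_dye = 2 and y_cotton = 4.
Δz = y_cotton·Δb = 4 × (6) = 24, so new z* = 1560 + 24 = 1584.

1584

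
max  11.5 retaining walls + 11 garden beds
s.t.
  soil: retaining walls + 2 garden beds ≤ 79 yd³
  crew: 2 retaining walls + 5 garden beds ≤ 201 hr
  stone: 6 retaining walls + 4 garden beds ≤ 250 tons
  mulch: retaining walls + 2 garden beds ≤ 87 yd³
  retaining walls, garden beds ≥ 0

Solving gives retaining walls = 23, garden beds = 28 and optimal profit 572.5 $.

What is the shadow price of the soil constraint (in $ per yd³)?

Check each constraint at x*: soil 79/79 (tight); crew 186/201 (slack 15); stone 250/250 (tight); mulch 79/87 (slack 8).
By complementary slackness, y = 0 for the non-binding constraints.
From A_Bᵀ y = c: 1·y_soil + 6·y_stone = 11.5; 2·y_soil + 4·y_stone = 11.
This yields shadow prices y_soil = 2.5, y_stone = 1.5.
Shadow price of soil = 2.5.

2.5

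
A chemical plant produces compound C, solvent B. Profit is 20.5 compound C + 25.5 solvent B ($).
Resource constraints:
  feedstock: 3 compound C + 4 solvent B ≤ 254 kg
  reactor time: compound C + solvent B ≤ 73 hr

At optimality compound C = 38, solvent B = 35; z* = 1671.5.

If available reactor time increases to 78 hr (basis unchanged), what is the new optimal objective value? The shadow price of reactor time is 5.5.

Δb = 5, so new z* = 1671.5 + (5.5)·(5) = 1671.5 + 27.5 = 1699.

1699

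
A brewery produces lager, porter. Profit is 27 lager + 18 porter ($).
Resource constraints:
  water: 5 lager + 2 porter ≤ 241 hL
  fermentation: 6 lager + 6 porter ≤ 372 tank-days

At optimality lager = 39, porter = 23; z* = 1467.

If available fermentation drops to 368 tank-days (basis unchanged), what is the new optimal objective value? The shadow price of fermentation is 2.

1459

Δb = -4, so new z* = 1467 + (2)·(-4) = 1467 − 8 = 1459.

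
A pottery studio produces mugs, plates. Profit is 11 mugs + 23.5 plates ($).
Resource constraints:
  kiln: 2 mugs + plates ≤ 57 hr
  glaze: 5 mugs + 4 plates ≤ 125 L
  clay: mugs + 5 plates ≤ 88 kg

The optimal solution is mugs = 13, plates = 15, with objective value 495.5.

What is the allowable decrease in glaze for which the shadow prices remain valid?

54.6

Binding constraints: glaze, clay. The basis is B = [[5,4],[1,5]] with det 21.
Per unit decrease in glaze, x* moves by d = (-0.2381, 0.0476).
The basis stays optimal until mugs reaches 0; allowable decrease = 54.6 L.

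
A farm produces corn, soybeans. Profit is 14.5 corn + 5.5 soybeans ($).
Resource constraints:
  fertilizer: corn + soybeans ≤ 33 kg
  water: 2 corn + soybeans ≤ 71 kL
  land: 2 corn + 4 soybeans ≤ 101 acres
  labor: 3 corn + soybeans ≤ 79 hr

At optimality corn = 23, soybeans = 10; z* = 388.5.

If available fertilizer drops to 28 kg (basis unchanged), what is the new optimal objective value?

383.5

Binding: fertilizer and labor. Non-binding: water (15 unused), land (15 unused).
By complementary slackness, y = 0 for the non-binding constraints.
Dual feasibility on the basic columns requires 1·y_fertilizer + 3·y_labor = 14.5, 1·y_fertilizer + 1·y_labor = 5.5.
→ y_fertilizer = 1 and y_labor = 4.5.
Δz = y_fertilizer·Δb = 1 × (-5) = -5, so new z* = 388.5 − 5 = 383.5.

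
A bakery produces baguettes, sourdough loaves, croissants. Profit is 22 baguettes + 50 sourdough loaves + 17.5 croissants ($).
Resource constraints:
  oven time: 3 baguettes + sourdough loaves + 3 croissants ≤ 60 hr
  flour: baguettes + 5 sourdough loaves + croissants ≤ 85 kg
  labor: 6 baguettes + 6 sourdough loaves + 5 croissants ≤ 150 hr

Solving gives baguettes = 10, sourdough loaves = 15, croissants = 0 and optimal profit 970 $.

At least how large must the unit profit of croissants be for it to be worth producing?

Check each constraint at x*: oven time 45/60 (slack 15); flour 85/85 (tight); labor 150/150 (tight).
Slack constraints have shadow price 0 (complementary slackness).
The binding rows give the dual system: 1·y_flour + 6·y_labor = 22 and 5·y_flour + 6·y_labor = 50.
Solving: y_flour = 7, y_labor = 2.5.
croissants enters the basis when its profit ≥ yᵀa₃ = 7·1 + 2.5·5 = 19.5.

19.5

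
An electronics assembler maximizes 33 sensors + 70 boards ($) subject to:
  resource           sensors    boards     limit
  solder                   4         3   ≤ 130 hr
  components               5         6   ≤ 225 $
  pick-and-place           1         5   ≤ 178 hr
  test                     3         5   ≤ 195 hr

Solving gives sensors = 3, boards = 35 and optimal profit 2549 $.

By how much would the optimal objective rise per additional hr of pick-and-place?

8

Binding: components and pick-and-place. Non-binding: solder (13 unused), test (11 unused).
By complementary slackness, y = 0 for the non-binding constraints.
The binding rows give the dual system: 5·y_components + 1·y_pick-and-place = 33 and 6·y_components + 5·y_pick-and-place = 70.
This yields shadow prices y_components = 5, y_pick-and-place = 8.
Shadow price of pick-and-place = 8.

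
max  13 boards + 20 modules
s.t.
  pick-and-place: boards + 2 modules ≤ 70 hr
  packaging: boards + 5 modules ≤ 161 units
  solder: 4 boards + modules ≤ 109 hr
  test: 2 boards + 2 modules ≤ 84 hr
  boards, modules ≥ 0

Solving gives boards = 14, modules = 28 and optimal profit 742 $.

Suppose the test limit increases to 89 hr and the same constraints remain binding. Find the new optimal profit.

757

Check each constraint at x*: pick-and-place 70/70 (tight); packaging 154/161 (slack 7); solder 84/109 (slack 25); test 84/84 (tight).
Slack constraints have shadow price 0 (complementary slackness).
Dual feasibility on the basic columns requires 1·y_pick-and-place + 2·y_test = 13, 2·y_pick-and-place + 2·y_test = 20.
→ y_pick-and-place = 7 and y_test = 3.
Δz = y_test·Δb = 3 × (5) = 15, so new z* = 742 + 15 = 757.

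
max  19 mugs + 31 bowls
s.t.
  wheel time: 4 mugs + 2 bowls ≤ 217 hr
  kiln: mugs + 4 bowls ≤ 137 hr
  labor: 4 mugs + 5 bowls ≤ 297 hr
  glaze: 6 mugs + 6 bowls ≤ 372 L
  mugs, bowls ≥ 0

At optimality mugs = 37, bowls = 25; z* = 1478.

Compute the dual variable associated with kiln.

4

Check each constraint at x*: wheel time 198/217 (slack 19); kiln 137/137 (tight); labor 273/297 (slack 24); glaze 372/372 (tight).
Slack constraints have shadow price 0 (complementary slackness).
Dual feasibility on the basic columns requires 1·y_kiln + 6·y_glaze = 19, 4·y_kiln + 6·y_glaze = 31.
This yields shadow prices y_kiln = 4, y_glaze = 2.5.
Shadow price of kiln = 4.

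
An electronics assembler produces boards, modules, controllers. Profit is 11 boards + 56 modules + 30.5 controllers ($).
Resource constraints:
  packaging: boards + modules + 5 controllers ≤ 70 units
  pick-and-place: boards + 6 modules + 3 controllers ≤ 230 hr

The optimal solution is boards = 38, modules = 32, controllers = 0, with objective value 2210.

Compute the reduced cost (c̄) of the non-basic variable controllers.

-6.5

At the optimum: packaging uses 70 of 70 (binding); pick-and-place uses 230 of 230 (binding).
From A_Bᵀ y = c: 1·y_packaging + 1·y_pick-and-place = 11; 1·y_packaging + 6·y_pick-and-place = 56.
→ y_packaging = 2 and y_pick-and-place = 9.
Reduced cost of controllers: c₃ − yᵀa₃ = 30.5 − (2·5 + 9·3) = 30.5 − 37 = -6.5.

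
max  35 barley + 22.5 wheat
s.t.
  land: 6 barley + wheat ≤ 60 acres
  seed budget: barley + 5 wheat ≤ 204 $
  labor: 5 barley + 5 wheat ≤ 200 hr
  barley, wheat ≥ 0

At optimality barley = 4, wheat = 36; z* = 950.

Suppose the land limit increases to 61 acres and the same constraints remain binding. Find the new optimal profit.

At the optimum: land uses 60 of 60 (binding); seed budget uses 184 of 204 (slack = 20); labor uses 200 of 200 (binding).
By complementary slackness, y = 0 for the non-binding constraint.
Dual feasibility on the basic columns requires 6·y_land + 5·y_labor = 35, 1·y_land + 5·y_labor = 22.5.
→ y_land = 2.5 and y_labor = 4.
Δz = y_land·Δb = 2.5 × (1) = 2.5, so new z* = 950 + 2.5 = 952.5.

952.5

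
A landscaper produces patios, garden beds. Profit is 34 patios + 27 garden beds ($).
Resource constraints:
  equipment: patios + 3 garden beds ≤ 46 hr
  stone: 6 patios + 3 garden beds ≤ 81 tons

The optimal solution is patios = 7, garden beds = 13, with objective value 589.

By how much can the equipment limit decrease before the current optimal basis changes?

Binding constraints: equipment, stone. The basis is B = [[1,3],[6,3]] with det -15.
Per unit decrease in equipment, x* moves by d = (0.2, -0.4).
The basis stays optimal until garden beds reaches 0; allowable decrease = 32.5 hr.

32.5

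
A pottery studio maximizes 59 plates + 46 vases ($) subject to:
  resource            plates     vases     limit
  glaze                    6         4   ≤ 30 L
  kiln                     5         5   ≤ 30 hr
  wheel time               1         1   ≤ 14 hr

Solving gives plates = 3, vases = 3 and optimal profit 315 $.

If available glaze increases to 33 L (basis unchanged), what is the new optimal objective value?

At the optimum: glaze uses 30 of 30 (binding); kiln uses 30 of 30 (binding); wheel time uses 6 of 14 (slack = 8).
Slack constraints have shadow price 0 (complementary slackness).
From A_Bᵀ y = c: 6·y_glaze + 5·y_kiln = 59; 4·y_glaze + 5·y_kiln = 46.
This yields shadow prices y_glaze = 6.5, y_kiln = 4.
Δz = y_glaze·Δb = 6.5 × (3) = 19.5, so new z* = 315 + 19.5 = 334.5.

334.5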